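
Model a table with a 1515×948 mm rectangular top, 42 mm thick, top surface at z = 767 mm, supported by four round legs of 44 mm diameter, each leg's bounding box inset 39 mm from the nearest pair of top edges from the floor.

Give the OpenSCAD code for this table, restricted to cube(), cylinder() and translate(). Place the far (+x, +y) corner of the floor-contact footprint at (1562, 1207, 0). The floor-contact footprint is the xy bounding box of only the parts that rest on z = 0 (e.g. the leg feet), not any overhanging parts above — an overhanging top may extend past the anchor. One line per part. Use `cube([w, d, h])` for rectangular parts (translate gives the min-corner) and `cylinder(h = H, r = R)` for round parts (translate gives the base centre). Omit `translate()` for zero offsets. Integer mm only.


// leg_h = 767 - 42 = 725
translate([86, 298, 725]) cube([1515, 948, 42]);
translate([147, 359, 0]) cylinder(h = 725, r = 22);
translate([1540, 359, 0]) cylinder(h = 725, r = 22);
translate([147, 1185, 0]) cylinder(h = 725, r = 22);
translate([1540, 1185, 0]) cylinder(h = 725, r = 22);


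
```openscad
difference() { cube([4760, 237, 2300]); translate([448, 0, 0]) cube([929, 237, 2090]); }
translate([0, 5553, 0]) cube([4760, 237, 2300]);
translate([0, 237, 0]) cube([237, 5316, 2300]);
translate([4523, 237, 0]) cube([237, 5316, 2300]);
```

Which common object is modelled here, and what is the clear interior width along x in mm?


A single room. The interior width is 4286 mm.

Four walls enclosing a rectangle with a door in the front wall — a room. Outside width 4760 minus two 237 mm walls gives 4286 mm.


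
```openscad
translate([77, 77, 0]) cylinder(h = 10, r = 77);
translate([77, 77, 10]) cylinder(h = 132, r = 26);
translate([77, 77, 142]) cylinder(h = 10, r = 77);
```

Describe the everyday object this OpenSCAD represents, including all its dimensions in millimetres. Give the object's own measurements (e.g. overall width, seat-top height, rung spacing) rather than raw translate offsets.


A spool: two coaxial disc flanges of radius 77 mm and thickness 10 mm, joined by a core cylinder of radius 26 mm and height 132 mm. The lower flange rests on z = 0 and the three cylinders share a vertical axis.


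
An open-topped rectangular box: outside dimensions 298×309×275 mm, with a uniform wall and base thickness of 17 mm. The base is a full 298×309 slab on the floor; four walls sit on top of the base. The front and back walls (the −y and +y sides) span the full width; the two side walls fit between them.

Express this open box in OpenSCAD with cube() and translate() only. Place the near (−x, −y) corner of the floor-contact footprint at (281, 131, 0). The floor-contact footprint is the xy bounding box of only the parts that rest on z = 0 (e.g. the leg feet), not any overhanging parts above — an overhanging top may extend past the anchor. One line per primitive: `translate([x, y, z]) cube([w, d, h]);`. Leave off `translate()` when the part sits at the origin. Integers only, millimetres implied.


translate([281, 131, 0]) cube([298, 309, 17]);
translate([281, 131, 17]) cube([298, 17, 258]);
translate([281, 423, 17]) cube([298, 17, 258]);
translate([281, 148, 17]) cube([17, 275, 258]);
translate([562, 148, 17]) cube([17, 275, 258]);


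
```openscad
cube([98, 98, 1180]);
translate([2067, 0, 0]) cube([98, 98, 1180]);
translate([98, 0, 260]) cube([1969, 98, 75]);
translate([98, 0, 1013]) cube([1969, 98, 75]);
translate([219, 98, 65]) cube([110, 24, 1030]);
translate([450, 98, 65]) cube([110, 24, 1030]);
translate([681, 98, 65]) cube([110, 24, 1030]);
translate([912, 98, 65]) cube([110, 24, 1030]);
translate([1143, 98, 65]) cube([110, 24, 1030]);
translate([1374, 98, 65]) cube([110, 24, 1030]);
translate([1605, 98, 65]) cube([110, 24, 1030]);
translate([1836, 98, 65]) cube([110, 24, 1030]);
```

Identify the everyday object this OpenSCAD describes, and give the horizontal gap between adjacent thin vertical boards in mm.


A fence section. The picket gap is 121 mm.

Two posts, two rails, 8 pickets — a fence section. Span 1969 mm holds 8 pickets of 110 mm with 9 equal gaps: ⌊(1969 − 8·110) / 9⌋ = 121 mm.


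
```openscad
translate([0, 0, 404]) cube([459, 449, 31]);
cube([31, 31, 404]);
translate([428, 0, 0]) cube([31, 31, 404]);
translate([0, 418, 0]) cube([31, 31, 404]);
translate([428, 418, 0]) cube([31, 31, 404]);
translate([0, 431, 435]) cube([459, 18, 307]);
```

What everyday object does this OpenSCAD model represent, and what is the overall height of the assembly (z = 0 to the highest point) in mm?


A chair. The overall height is 742 mm.

A slab on four corner posts with a tall panel at the back — a chair. The seat slab sits at z = 404 with thickness 31, and the 307 mm backrest starts at the seat top, so the overall height is 404 + 31 + 307 = 742 mm.


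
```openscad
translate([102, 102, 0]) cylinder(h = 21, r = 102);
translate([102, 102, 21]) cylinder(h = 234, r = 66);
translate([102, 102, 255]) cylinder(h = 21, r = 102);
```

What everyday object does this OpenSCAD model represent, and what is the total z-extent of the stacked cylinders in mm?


A spool. The overall height is 276 mm.

Three coaxial cylinders, large–small–large — a spool. Two 21 mm flanges and a 234 mm core give 21 + 234 + 21 = 276 mm.


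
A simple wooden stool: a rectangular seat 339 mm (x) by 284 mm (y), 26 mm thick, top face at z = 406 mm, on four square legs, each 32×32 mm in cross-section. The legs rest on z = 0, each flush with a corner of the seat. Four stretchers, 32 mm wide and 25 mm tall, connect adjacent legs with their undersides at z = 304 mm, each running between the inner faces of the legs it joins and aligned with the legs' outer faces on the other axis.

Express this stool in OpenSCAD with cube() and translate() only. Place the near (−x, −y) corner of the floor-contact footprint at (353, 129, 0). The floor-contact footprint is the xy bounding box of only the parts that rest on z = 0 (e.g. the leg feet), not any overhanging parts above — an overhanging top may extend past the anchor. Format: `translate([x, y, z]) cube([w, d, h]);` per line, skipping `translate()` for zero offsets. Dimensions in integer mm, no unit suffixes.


// leg_h = 406 - 26 = 380
// stretcher span = 339 - 2*32 = 275
translate([353, 129, 380]) cube([339, 284, 26]);
translate([353, 129, 0]) cube([32, 32, 380]);
translate([660, 129, 0]) cube([32, 32, 380]);
translate([353, 381, 0]) cube([32, 32, 380]);
translate([660, 381, 0]) cube([32, 32, 380]);
translate([385, 129, 304]) cube([275, 32, 25]);
translate([385, 381, 304]) cube([275, 32, 25]);
translate([353, 161, 304]) cube([32, 220, 25]);
translate([660, 161, 304]) cube([32, 220, 25]);


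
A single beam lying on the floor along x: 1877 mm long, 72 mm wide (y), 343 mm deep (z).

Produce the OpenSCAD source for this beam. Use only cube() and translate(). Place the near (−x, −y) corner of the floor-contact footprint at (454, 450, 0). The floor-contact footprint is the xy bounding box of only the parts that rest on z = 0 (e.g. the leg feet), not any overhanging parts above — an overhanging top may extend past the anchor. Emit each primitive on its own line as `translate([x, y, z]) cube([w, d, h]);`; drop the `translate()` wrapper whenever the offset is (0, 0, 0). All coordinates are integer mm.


translate([454, 450, 0]) cube([1877, 72, 343]);


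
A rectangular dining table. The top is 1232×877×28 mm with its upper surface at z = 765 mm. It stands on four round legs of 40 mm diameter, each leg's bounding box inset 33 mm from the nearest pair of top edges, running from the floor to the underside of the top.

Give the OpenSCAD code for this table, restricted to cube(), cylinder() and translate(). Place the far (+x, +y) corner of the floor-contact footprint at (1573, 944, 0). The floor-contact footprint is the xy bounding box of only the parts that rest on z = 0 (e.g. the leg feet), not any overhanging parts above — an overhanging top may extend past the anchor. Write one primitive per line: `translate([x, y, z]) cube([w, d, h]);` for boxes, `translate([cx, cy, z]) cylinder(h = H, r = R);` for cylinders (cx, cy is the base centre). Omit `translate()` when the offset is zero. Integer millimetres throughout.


translate([374, 100, 737]) cube([1232, 877, 28]);
translate([427, 153, 0]) cylinder(h = 737, r = 20);
translate([1553, 153, 0]) cylinder(h = 737, r = 20);
translate([427, 924, 0]) cylinder(h = 737, r = 20);
translate([1553, 924, 0]) cylinder(h = 737, r = 20);


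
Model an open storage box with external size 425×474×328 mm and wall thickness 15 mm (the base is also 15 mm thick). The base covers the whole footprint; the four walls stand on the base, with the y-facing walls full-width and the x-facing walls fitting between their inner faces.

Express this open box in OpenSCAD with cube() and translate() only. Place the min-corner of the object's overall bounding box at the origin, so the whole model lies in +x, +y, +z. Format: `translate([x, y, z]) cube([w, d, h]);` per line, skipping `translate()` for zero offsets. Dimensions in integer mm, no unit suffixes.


cube([425, 474, 15]);
translate([0, 0, 15]) cube([425, 15, 313]);
translate([0, 459, 15]) cube([425, 15, 313]);
translate([0, 15, 15]) cube([15, 444, 313]);
translate([410, 15, 15]) cube([15, 444, 313]);


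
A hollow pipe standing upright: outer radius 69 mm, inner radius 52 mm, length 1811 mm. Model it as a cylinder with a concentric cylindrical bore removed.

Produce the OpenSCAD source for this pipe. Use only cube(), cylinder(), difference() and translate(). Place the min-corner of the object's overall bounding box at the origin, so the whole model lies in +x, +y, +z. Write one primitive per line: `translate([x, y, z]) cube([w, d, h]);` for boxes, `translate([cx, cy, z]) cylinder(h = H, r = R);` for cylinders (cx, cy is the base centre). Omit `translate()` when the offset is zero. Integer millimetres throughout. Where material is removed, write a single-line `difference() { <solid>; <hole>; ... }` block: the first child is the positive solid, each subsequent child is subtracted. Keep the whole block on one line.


difference() { translate([69, 69, 0]) cylinder(h = 1811, r = 69); translate([69, 69, 0]) cylinder(h = 1811, r = 52); }


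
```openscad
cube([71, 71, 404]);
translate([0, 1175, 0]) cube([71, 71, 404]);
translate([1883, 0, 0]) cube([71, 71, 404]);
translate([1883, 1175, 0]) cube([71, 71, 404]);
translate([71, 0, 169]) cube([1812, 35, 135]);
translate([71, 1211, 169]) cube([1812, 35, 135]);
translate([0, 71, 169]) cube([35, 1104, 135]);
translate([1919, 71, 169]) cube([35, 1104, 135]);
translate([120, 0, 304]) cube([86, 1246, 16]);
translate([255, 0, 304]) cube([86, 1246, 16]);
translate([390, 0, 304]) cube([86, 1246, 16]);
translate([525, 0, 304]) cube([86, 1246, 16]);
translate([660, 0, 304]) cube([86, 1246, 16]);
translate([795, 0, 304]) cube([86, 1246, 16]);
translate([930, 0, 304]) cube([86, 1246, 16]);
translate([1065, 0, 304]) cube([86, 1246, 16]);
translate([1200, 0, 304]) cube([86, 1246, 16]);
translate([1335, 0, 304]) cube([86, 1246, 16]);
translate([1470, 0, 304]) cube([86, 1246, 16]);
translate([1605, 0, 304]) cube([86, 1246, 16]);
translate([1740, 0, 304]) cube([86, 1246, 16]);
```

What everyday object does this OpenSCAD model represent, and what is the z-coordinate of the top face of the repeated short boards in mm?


A bed frame. The slat-top height is 320 mm.

Four posts, four rails, and a row of slats — a bed frame. Slats sit on the rails at z = 169 + 135 = 304; with slat thickness 16, the top is 320 mm.


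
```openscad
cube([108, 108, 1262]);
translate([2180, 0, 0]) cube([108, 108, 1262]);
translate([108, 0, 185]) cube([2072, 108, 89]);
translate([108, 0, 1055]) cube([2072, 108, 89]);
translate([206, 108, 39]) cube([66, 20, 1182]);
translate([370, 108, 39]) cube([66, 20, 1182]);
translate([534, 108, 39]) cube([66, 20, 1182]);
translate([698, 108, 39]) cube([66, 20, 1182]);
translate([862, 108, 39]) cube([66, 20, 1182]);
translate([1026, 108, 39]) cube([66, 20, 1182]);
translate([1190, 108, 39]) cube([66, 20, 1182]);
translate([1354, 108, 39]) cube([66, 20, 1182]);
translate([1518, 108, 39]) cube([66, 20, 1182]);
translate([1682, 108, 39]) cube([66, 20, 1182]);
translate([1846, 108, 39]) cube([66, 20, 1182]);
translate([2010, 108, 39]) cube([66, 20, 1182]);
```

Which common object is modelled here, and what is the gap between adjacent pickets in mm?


A fence section. The picket gap is 98 mm.

Two posts, two rails, 12 pickets — a fence section. Span 2072 mm holds 12 pickets of 66 mm with 13 equal gaps: ⌊(2072 − 12·66) / 13⌋ = 98 mm.


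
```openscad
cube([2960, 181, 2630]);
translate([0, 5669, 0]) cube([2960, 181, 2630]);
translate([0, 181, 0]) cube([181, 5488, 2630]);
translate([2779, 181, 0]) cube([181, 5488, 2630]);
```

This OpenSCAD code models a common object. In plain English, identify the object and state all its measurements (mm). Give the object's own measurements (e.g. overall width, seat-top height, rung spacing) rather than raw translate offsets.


The wall frame of a small rectangular building: four walls, each 2630 mm tall and 181 mm thick, enclosing a footprint 2960 mm (x) by 5850 mm (y) outside-to-outside, with no floor or roof. The front and back walls (the −y and +y sides) span the full width; the two side walls fit between them.


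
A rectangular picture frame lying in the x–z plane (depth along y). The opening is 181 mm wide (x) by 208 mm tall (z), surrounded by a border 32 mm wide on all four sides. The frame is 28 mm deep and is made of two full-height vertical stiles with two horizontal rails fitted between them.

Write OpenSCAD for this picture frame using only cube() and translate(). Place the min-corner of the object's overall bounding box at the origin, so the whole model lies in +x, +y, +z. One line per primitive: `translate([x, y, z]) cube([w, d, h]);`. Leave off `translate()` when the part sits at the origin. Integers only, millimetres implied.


cube([32, 28, 272]);
translate([213, 0, 0]) cube([32, 28, 272]);
translate([32, 0, 0]) cube([181, 28, 32]);
translate([32, 0, 240]) cube([181, 28, 32]);


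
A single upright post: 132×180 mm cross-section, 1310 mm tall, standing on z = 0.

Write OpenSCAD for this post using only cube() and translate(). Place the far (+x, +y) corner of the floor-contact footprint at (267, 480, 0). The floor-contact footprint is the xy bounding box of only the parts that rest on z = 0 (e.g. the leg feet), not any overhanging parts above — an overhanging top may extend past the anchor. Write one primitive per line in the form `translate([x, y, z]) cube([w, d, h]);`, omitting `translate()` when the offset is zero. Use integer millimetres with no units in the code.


translate([135, 300, 0]) cube([132, 180, 1310]);


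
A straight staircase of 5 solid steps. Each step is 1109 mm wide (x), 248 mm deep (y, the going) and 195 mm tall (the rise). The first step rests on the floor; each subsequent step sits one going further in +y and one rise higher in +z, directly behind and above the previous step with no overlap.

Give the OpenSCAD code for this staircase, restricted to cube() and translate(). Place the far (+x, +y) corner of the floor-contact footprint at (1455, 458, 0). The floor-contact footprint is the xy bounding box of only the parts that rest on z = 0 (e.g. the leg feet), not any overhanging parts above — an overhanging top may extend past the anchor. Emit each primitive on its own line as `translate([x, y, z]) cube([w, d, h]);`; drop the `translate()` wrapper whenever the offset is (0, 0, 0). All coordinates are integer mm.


translate([346, 210, 0]) cube([1109, 248, 195]);
translate([346, 458, 195]) cube([1109, 248, 195]);
translate([346, 706, 390]) cube([1109, 248, 195]);
translate([346, 954, 585]) cube([1109, 248, 195]);
translate([346, 1202, 780]) cube([1109, 248, 195]);


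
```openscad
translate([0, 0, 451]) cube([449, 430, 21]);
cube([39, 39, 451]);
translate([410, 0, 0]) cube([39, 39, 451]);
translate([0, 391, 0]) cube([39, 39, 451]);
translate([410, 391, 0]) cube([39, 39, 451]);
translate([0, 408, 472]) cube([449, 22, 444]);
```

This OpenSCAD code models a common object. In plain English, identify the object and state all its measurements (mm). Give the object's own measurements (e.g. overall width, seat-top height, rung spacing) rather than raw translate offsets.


A chair. The seat is a 449×430×21 mm slab with its top at z = 472 mm, on four 39×39 mm corner legs (flush with the seat edges, standing on z = 0). A flat backrest 22 mm thick, 444 mm tall, spans the full seat width and rises from the seat top along its +y edge, rear face flush with the rear of the seat.


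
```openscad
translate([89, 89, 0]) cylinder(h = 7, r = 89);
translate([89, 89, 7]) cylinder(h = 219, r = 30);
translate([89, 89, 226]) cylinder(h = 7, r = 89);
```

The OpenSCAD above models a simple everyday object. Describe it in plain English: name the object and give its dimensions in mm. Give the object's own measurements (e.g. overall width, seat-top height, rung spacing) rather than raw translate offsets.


A spool: two coaxial disc flanges of radius 89 mm and thickness 7 mm, joined by a core cylinder of radius 30 mm and height 219 mm. The lower flange rests on z = 0 and the three cylinders share a vertical axis.


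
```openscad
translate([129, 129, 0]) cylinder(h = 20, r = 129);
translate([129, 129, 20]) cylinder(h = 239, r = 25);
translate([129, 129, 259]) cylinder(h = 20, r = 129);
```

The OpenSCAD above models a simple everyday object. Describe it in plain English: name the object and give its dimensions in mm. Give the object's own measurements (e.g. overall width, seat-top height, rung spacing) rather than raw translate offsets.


A spool: two coaxial disc flanges of radius 129 mm and thickness 20 mm, joined by a core cylinder of radius 25 mm and height 239 mm. The lower flange rests on z = 0 and the three cylinders share a vertical axis.


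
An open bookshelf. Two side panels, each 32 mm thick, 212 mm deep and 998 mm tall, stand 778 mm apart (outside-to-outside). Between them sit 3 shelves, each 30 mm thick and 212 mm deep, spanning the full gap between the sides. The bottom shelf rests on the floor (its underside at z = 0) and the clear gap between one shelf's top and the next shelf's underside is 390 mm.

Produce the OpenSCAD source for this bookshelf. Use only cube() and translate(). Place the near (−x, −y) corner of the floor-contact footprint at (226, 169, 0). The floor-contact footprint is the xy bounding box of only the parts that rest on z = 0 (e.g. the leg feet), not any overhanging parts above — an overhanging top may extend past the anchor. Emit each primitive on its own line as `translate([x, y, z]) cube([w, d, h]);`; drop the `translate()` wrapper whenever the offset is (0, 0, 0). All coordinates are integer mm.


translate([226, 169, 0]) cube([32, 212, 998]);
translate([972, 169, 0]) cube([32, 212, 998]);
translate([258, 169, 0]) cube([714, 212, 30]);
translate([258, 169, 420]) cube([714, 212, 30]);
translate([258, 169, 840]) cube([714, 212, 30]);


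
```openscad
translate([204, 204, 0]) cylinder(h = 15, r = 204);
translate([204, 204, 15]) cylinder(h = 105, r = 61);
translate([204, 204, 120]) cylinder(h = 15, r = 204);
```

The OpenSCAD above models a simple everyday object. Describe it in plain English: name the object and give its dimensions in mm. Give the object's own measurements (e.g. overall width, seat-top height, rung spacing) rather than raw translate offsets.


A spool: two coaxial disc flanges of radius 204 mm and thickness 15 mm, joined by a core cylinder of radius 61 mm and height 105 mm. The lower flange rests on z = 0 and the three cylinders share a vertical axis.


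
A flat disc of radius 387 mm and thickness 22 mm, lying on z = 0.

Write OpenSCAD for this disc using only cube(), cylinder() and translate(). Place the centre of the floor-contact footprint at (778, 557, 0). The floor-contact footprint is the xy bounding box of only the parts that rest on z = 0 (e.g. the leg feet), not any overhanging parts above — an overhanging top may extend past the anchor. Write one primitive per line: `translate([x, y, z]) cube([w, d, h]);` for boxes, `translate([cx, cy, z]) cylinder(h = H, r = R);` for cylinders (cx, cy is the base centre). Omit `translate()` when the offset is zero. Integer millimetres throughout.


translate([778, 557, 0]) cylinder(h = 22, r = 387);


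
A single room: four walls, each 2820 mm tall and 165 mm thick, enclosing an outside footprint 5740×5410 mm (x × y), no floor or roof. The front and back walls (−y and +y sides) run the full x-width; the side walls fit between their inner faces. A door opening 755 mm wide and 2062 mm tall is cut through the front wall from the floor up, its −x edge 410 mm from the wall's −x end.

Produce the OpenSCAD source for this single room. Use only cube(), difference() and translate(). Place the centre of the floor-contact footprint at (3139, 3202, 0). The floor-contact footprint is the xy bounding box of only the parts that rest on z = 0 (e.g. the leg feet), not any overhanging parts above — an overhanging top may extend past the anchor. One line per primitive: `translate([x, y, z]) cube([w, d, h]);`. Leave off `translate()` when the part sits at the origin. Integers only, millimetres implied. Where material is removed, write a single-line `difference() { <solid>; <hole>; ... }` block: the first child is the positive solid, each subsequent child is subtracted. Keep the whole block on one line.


difference() { translate([269, 497, 0]) cube([5740, 165, 2820]); translate([679, 497, 0]) cube([755, 165, 2062]); }
translate([269, 5742, 0]) cube([5740, 165, 2820]);
translate([269, 662, 0]) cube([165, 5080, 2820]);
translate([5844, 662, 0]) cube([165, 5080, 2820]);


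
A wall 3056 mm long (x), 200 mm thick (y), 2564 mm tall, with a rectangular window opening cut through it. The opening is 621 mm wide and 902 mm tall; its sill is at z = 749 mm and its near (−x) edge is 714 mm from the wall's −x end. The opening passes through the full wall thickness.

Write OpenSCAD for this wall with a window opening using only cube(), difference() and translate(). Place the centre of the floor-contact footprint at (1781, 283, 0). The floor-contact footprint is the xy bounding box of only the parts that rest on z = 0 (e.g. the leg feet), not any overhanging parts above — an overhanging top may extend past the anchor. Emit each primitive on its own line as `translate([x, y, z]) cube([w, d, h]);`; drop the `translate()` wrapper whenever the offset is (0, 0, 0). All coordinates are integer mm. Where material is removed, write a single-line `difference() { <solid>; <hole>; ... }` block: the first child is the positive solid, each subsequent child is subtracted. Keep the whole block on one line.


difference() { translate([253, 183, 0]) cube([3056, 200, 2564]); translate([967, 183, 749]) cube([621, 200, 902]); }


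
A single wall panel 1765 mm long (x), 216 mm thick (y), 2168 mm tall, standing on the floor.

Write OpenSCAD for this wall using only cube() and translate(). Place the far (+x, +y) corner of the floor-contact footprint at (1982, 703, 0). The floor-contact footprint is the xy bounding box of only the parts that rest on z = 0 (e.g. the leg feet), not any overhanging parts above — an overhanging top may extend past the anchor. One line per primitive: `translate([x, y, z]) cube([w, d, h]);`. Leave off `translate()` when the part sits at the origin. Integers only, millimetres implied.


translate([217, 487, 0]) cube([1765, 216, 2168]);


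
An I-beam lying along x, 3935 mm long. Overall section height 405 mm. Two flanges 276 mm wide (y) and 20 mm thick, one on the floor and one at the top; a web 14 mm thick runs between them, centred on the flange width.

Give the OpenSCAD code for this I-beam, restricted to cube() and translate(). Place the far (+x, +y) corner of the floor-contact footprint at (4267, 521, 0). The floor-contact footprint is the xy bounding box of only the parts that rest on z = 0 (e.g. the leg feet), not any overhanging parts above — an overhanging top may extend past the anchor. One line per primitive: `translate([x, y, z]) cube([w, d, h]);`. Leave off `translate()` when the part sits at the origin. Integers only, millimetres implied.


translate([332, 245, 0]) cube([3935, 276, 20]);
translate([332, 376, 20]) cube([3935, 14, 365]);
translate([332, 245, 385]) cube([3935, 276, 20]);


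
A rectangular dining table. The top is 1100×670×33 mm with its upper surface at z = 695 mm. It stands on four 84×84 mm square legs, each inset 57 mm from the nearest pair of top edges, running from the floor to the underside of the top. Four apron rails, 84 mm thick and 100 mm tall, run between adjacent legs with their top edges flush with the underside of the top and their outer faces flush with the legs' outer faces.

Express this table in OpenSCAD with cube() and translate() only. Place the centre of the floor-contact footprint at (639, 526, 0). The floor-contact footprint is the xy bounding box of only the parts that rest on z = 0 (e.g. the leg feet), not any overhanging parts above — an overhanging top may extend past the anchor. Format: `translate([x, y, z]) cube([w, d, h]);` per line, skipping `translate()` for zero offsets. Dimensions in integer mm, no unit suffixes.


translate([89, 191, 662]) cube([1100, 670, 33]);
translate([146, 248, 0]) cube([84, 84, 662]);
translate([1048, 248, 0]) cube([84, 84, 662]);
translate([146, 720, 0]) cube([84, 84, 662]);
translate([1048, 720, 0]) cube([84, 84, 662]);
translate([230, 248, 562]) cube([818, 84, 100]);
translate([230, 720, 562]) cube([818, 84, 100]);
translate([146, 332, 562]) cube([84, 388, 100]);
translate([1048, 332, 562]) cube([84, 388, 100]);


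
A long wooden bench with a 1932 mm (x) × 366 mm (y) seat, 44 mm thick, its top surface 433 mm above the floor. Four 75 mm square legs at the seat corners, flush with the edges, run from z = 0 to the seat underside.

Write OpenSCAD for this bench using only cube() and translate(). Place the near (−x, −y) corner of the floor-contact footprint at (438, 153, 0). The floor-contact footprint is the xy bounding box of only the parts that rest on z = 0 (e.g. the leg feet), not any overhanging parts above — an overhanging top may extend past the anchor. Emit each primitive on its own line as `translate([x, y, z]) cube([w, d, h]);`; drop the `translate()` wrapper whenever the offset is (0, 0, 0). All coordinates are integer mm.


translate([438, 153, 389]) cube([1932, 366, 44]);
translate([438, 153, 0]) cube([75, 75, 389]);
translate([438, 444, 0]) cube([75, 75, 389]);
translate([2295, 153, 0]) cube([75, 75, 389]);
translate([2295, 444, 0]) cube([75, 75, 389]);


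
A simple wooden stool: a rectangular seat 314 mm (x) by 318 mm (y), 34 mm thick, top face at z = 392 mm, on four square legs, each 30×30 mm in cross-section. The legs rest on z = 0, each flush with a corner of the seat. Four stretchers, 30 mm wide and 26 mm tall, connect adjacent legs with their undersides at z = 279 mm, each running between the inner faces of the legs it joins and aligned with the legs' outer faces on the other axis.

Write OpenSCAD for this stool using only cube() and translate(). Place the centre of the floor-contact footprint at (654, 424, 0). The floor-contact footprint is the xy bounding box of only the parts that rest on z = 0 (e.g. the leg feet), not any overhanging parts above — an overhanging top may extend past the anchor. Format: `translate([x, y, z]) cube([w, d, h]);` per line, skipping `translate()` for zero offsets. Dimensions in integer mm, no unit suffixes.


translate([497, 265, 358]) cube([314, 318, 34]);
translate([497, 265, 0]) cube([30, 30, 358]);
translate([781, 265, 0]) cube([30, 30, 358]);
translate([497, 553, 0]) cube([30, 30, 358]);
translate([781, 553, 0]) cube([30, 30, 358]);
translate([527, 265, 279]) cube([254, 30, 26]);
translate([527, 553, 279]) cube([254, 30, 26]);
translate([497, 295, 279]) cube([30, 258, 26]);
translate([781, 295, 279]) cube([30, 258, 26]);


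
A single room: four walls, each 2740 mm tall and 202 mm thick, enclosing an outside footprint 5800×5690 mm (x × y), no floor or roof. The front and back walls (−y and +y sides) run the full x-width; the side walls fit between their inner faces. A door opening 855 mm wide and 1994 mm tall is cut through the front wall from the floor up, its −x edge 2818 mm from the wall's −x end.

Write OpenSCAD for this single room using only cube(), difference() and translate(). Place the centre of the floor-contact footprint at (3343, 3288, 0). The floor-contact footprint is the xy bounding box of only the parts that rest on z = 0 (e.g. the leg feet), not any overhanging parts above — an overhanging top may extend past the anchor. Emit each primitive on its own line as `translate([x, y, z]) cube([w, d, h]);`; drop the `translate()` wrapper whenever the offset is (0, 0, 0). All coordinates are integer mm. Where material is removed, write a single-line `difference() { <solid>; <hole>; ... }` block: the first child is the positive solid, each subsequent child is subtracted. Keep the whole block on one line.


difference() { translate([443, 443, 0]) cube([5800, 202, 2740]); translate([3261, 443, 0]) cube([855, 202, 1994]); }
translate([443, 5931, 0]) cube([5800, 202, 2740]);
translate([443, 645, 0]) cube([202, 5286, 2740]);
translate([6041, 645, 0]) cube([202, 5286, 2740]);


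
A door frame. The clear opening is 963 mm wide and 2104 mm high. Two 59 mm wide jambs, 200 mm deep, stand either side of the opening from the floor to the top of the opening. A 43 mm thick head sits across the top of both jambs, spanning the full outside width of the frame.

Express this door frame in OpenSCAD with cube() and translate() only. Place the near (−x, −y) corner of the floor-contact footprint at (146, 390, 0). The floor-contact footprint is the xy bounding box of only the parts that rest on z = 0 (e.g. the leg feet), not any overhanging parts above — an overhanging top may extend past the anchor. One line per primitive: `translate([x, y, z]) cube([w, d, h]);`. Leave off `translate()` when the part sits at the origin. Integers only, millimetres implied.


translate([146, 390, 0]) cube([59, 200, 2104]);
translate([1168, 390, 0]) cube([59, 200, 2104]);
translate([146, 390, 2104]) cube([1081, 200, 43]);


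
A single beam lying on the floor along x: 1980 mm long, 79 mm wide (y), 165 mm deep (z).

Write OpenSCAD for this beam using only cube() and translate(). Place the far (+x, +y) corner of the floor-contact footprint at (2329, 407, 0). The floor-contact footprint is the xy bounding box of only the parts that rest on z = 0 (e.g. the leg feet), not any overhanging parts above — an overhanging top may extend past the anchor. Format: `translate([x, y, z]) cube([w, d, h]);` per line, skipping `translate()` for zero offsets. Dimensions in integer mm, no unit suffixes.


translate([349, 328, 0]) cube([1980, 79, 165]);


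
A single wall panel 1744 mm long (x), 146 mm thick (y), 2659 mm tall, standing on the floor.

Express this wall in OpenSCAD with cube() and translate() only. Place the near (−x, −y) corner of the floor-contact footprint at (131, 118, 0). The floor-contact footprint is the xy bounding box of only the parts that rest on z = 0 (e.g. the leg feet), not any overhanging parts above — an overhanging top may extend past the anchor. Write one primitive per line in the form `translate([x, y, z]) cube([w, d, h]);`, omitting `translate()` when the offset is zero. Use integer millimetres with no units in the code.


translate([131, 118, 0]) cube([1744, 146, 2659]);


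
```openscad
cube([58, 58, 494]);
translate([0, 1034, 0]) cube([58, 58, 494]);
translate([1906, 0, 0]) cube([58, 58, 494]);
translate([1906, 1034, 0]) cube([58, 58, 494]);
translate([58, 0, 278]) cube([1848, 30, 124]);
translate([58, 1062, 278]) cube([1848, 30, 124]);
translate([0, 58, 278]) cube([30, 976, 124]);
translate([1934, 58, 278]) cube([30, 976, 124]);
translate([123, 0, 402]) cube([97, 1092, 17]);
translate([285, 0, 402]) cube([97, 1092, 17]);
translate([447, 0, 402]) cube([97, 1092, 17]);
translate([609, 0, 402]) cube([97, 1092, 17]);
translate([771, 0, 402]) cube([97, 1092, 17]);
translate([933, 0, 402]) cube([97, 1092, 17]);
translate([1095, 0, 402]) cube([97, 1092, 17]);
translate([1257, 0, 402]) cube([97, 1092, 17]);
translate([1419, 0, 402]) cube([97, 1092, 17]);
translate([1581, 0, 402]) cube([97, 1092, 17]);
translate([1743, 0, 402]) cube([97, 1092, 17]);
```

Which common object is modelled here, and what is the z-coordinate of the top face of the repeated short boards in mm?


A bed frame. The slat-top height is 419 mm.

Four posts, four rails, and a row of slats — a bed frame. Slats sit on the rails at z = 278 + 124 = 402; with slat thickness 17, the top is 419 mm.


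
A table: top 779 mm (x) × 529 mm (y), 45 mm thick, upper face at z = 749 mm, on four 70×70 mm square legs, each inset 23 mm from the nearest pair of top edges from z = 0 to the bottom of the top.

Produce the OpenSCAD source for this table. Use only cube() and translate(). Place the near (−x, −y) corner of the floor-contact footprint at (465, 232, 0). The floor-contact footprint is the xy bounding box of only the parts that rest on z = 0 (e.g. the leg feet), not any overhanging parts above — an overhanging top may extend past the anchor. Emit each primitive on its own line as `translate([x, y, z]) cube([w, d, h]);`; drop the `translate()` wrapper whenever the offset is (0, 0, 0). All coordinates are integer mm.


translate([442, 209, 704]) cube([779, 529, 45]);
translate([465, 232, 0]) cube([70, 70, 704]);
translate([1128, 232, 0]) cube([70, 70, 704]);
translate([465, 645, 0]) cube([70, 70, 704]);
translate([1128, 645, 0]) cube([70, 70, 704]);


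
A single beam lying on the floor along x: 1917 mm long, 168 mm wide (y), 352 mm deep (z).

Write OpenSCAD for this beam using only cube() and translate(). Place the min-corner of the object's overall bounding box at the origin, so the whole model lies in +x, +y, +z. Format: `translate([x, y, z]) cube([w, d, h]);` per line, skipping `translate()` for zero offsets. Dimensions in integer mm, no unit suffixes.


cube([1917, 168, 352]);


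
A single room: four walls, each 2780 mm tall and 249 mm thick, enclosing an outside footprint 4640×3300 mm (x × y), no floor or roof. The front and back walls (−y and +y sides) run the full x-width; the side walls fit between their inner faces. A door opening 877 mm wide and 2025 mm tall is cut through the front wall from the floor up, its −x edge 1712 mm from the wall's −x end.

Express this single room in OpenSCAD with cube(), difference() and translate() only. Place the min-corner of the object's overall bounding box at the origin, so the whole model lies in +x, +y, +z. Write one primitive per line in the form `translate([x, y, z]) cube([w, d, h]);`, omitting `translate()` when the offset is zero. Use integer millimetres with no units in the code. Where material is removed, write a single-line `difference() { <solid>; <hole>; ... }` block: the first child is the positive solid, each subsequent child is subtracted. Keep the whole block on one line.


difference() { cube([4640, 249, 2780]); translate([1712, 0, 0]) cube([877, 249, 2025]); }
translate([0, 3051, 0]) cube([4640, 249, 2780]);
translate([0, 249, 0]) cube([249, 2802, 2780]);
translate([4391, 249, 0]) cube([249, 2802, 2780]);


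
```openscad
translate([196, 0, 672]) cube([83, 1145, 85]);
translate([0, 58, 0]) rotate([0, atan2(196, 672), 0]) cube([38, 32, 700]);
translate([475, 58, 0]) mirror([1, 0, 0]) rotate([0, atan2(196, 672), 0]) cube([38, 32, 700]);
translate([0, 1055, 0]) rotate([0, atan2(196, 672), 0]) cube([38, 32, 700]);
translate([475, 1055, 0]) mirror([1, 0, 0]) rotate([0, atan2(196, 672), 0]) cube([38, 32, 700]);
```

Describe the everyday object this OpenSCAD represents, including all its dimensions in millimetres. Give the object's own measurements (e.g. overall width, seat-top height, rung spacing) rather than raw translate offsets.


A sawhorse. A 83×1145×85 mm beam (x, y, z) sits on two A-frame leg pairs. Each pair is two raked legs of 38×32 mm section (32 mm along y) splaying symmetrically in x. Each leg rises 672 mm vertically over 196 mm of horizontal reach and is 700 mm long along its own axis. Every leg's outer bottom edge rests on the floor and its outer top edge meets a bottom edge of the beam — the left legs (tilting toward +x) meet the beam's −x bottom edge, the right legs (their mirror images, tilting toward −x) meet its +x bottom edge — so the leg tops tuck under the beam, the beam's underside is 672 mm above the floor, and the feet are 475 mm apart outside-to-outside with the beam centred between them. The two leg pairs are set in 58 mm from either end of the beam.


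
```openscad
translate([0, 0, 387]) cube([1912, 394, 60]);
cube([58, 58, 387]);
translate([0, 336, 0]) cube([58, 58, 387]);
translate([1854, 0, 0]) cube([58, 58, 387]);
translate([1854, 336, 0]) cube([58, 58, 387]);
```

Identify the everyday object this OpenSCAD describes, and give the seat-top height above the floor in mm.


A bench. The seat-top height is 447 mm.

A long slab on four corner posts — a bench. The slab sits at z = 387 with thickness 60, so the top is 387 + 60 = 447 mm.


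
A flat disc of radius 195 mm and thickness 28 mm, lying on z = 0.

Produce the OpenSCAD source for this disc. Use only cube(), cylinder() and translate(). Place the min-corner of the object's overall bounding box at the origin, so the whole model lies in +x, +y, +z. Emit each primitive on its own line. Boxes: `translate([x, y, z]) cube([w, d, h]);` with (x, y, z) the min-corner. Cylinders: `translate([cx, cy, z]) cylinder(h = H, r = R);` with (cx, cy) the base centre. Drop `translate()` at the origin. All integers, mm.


translate([195, 195, 0]) cylinder(h = 28, r = 195);


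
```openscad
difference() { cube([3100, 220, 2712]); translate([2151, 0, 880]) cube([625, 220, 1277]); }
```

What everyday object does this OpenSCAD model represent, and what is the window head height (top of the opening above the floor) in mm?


A wall with a window opening. The window head height is 2157 mm.

A wall with a rectangular opening subtracted — a window. Sill at z = 880, opening 1277 mm tall, so the head is at 880 + 1277 = 2157 mm.


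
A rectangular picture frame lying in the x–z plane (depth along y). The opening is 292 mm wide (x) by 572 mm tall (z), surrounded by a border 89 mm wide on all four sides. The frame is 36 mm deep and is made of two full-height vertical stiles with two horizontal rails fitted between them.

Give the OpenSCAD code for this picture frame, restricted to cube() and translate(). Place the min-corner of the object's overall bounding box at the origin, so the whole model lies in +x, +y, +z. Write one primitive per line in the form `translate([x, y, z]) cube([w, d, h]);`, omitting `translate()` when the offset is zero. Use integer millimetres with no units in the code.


cube([89, 36, 750]);
translate([381, 0, 0]) cube([89, 36, 750]);
translate([89, 0, 0]) cube([292, 36, 89]);
translate([89, 0, 661]) cube([292, 36, 89]);


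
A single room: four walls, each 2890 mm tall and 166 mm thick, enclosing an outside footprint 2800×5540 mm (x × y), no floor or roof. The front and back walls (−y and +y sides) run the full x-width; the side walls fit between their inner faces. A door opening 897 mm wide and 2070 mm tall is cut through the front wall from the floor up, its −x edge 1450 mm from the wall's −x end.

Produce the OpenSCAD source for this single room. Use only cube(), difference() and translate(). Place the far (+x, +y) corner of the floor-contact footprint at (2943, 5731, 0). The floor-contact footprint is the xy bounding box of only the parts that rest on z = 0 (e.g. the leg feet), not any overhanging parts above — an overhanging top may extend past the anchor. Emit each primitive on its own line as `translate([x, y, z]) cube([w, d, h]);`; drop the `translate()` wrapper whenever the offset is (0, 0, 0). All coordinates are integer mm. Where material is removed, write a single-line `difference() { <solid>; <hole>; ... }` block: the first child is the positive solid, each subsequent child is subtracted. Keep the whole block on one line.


difference() { translate([143, 191, 0]) cube([2800, 166, 2890]); translate([1593, 191, 0]) cube([897, 166, 2070]); }
translate([143, 5565, 0]) cube([2800, 166, 2890]);
translate([143, 357, 0]) cube([166, 5208, 2890]);
translate([2777, 357, 0]) cube([166, 5208, 2890]);
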